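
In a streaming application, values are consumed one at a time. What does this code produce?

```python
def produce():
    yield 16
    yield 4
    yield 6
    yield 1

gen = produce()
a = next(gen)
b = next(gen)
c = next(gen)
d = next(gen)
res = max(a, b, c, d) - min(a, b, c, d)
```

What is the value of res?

Step 1: Create generator and consume all values:
  a = next(gen) = 16
  b = next(gen) = 4
  c = next(gen) = 6
  d = next(gen) = 1
Step 2: max = 16, min = 1, res = 16 - 1 = 15.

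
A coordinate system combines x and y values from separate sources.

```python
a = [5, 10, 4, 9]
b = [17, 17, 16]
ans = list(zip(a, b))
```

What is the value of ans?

Step 1: zip stops at shortest (len(a)=4, len(b)=3):
  Index 0: (5, 17)
  Index 1: (10, 17)
  Index 2: (4, 16)
Step 2: Last element of a (9) has no pair, dropped.
Therefore ans = [(5, 17), (10, 17), (4, 16)].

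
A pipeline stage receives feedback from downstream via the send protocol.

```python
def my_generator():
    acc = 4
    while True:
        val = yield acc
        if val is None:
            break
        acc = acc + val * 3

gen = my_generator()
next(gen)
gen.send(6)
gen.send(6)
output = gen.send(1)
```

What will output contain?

Step 1: next() -> yield acc=4.
Step 2: send(6) -> val=6, acc = 4 + 6*3 = 22, yield 22.
Step 3: send(6) -> val=6, acc = 22 + 6*3 = 40, yield 40.
Step 4: send(1) -> val=1, acc = 40 + 1*3 = 43, yield 43.
Therefore output = 43.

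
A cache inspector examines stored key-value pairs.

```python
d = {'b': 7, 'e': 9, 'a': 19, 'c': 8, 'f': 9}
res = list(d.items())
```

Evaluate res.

Step 1: d.items() returns (key, value) pairs in insertion order.
Therefore res = [('b', 7), ('e', 9), ('a', 19), ('c', 8), ('f', 9)].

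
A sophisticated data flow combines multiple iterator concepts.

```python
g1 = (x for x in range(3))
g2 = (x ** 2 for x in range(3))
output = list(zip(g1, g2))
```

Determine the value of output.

Step 1: g1 produces [0, 1, 2].
Step 2: g2 produces [0, 1, 4].
Step 3: zip pairs them: [(0, 0), (1, 1), (2, 4)].
Therefore output = [(0, 0), (1, 1), (2, 4)].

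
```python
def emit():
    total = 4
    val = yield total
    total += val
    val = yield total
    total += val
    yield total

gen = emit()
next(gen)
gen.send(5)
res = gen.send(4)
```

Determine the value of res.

Step 1: next() -> yield total=4.
Step 2: send(5) -> val=5, total = 4+5 = 9, yield 9.
Step 3: send(4) -> val=4, total = 9+4 = 13, yield 13.
Therefore res = 13.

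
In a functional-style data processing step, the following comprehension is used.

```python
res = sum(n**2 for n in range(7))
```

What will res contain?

Step 1: Compute n**2 for each n in range(7):
  n=0: 0**2 = 0
  n=1: 1**2 = 1
  n=2: 2**2 = 4
  n=3: 3**2 = 9
  n=4: 4**2 = 16
  n=5: 5**2 = 25
  n=6: 6**2 = 36
Step 2: sum = 0 + 1 + 4 + 9 + 16 + 25 + 36 = 91.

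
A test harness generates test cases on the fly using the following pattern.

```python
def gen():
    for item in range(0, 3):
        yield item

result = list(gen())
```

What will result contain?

Step 1: The generator yields each value from range(0, 3).
Step 2: list() consumes all yields: [0, 1, 2].
Therefore result = [0, 1, 2].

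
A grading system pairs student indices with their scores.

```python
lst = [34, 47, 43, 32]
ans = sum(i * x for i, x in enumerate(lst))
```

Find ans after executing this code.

Step 1: Compute i * x for each (i, x) in enumerate([34, 47, 43, 32]):
  i=0, x=34: 0*34 = 0
  i=1, x=47: 1*47 = 47
  i=2, x=43: 2*43 = 86
  i=3, x=32: 3*32 = 96
Step 2: sum = 0 + 47 + 86 + 96 = 229.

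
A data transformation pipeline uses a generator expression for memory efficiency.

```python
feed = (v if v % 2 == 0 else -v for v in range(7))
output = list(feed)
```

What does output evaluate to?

Step 1: For each v in range(7), yield v if even, else -v:
  v=0: even, yield 0
  v=1: odd, yield -1
  v=2: even, yield 2
  v=3: odd, yield -3
  v=4: even, yield 4
  v=5: odd, yield -5
  v=6: even, yield 6
Therefore output = [0, -1, 2, -3, 4, -5, 6].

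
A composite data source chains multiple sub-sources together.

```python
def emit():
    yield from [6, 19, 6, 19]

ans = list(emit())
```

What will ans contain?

Step 1: yield from delegates to the iterable, yielding each element.
Step 2: Collected values: [6, 19, 6, 19].
Therefore ans = [6, 19, 6, 19].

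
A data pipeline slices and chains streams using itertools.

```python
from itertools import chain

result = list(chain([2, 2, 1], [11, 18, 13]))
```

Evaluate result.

Step 1: chain() concatenates iterables: [2, 2, 1] + [11, 18, 13].
Therefore result = [2, 2, 1, 11, 18, 13].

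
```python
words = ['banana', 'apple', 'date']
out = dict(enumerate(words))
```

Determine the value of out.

Step 1: enumerate pairs indices with words:
  0 -> 'banana'
  1 -> 'apple'
  2 -> 'date'
Therefore out = {0: 'banana', 1: 'apple', 2: 'date'}.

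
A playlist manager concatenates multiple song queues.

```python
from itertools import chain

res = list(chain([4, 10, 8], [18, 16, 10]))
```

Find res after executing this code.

Step 1: chain() concatenates iterables: [4, 10, 8] + [18, 16, 10].
Therefore res = [4, 10, 8, 18, 16, 10].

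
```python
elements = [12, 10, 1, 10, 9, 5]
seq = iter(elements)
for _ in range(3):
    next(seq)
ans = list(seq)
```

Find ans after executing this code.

Step 1: Create iterator over [12, 10, 1, 10, 9, 5].
Step 2: Advance 3 positions (consuming [12, 10, 1]).
Step 3: list() collects remaining elements: [10, 9, 5].
Therefore ans = [10, 9, 5].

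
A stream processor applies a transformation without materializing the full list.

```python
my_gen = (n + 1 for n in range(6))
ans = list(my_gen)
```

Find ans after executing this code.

Step 1: For each n in range(6), compute n+1:
  n=0: 0+1 = 1
  n=1: 1+1 = 2
  n=2: 2+1 = 3
  n=3: 3+1 = 4
  n=4: 4+1 = 5
  n=5: 5+1 = 6
Therefore ans = [1, 2, 3, 4, 5, 6].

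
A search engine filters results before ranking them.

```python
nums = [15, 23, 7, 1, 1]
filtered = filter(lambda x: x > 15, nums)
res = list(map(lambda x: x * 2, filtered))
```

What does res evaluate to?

Step 1: Filter nums for elements > 15:
  15: removed
  23: kept
  7: removed
  1: removed
  1: removed
Step 2: Map x * 2 on filtered [23]:
  23 -> 46
Therefore res = [46].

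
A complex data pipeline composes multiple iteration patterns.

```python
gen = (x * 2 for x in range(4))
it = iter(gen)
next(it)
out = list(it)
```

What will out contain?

Step 1: Generator produces [0, 2, 4, 6].
Step 2: next(it) consumes first element (0).
Step 3: list(it) collects remaining: [2, 4, 6].
Therefore out = [2, 4, 6].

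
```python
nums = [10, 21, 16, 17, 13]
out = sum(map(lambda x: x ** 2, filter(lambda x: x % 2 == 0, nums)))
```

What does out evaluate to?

Step 1: Filter even numbers from [10, 21, 16, 17, 13]: [10, 16]
Step 2: Square each: [100, 256]
Step 3: Sum = 356.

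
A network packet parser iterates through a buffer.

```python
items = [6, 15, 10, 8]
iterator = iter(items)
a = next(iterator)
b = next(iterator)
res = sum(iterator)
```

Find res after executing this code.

Step 1: Create iterator over [6, 15, 10, 8].
Step 2: a = next() = 6, b = next() = 15.
Step 3: sum() of remaining [10, 8] = 18.
Therefore res = 18.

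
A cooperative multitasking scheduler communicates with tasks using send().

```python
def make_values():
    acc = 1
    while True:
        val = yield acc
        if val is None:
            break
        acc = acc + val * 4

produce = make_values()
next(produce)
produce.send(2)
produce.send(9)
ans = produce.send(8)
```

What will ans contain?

Step 1: next() -> yield acc=1.
Step 2: send(2) -> val=2, acc = 1 + 2*4 = 9, yield 9.
Step 3: send(9) -> val=9, acc = 9 + 9*4 = 45, yield 45.
Step 4: send(8) -> val=8, acc = 45 + 8*4 = 77, yield 77.
Therefore ans = 77.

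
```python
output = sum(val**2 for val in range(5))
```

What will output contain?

Step 1: Compute val**2 for each val in range(5):
  val=0: 0**2 = 0
  val=1: 1**2 = 1
  val=2: 2**2 = 4
  val=3: 3**2 = 9
  val=4: 4**2 = 16
Step 2: sum = 0 + 1 + 4 + 9 + 16 = 30.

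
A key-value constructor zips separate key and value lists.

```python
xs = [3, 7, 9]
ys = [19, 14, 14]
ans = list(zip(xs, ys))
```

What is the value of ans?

Step 1: zip pairs elements at same index:
  Index 0: (3, 19)
  Index 1: (7, 14)
  Index 2: (9, 14)
Therefore ans = [(3, 19), (7, 14), (9, 14)].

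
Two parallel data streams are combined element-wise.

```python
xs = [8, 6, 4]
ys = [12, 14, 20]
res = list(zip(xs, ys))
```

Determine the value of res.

Step 1: zip pairs elements at same index:
  Index 0: (8, 12)
  Index 1: (6, 14)
  Index 2: (4, 20)
Therefore res = [(8, 12), (6, 14), (4, 20)].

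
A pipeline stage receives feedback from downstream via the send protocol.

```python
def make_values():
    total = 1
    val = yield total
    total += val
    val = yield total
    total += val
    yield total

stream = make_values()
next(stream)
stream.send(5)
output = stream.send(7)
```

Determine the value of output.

Step 1: next() -> yield total=1.
Step 2: send(5) -> val=5, total = 1+5 = 6, yield 6.
Step 3: send(7) -> val=7, total = 6+7 = 13, yield 13.
Therefore output = 13.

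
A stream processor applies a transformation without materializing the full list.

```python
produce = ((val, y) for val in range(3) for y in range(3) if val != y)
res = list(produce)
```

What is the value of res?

Step 1: Nested generator over range(3) x range(3) where val != y:
  (0, 0): excluded (val == y)
  (0, 1): included
  (0, 2): included
  (1, 0): included
  (1, 1): excluded (val == y)
  (1, 2): included
  (2, 0): included
  (2, 1): included
  (2, 2): excluded (val == y)
Therefore res = [(0, 1), (0, 2), (1, 0), (1, 2), (2, 0), (2, 1)].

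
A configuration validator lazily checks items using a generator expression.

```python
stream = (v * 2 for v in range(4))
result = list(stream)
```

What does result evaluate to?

Step 1: For each v in range(4), compute v*2:
  v=0: 0*2 = 0
  v=1: 1*2 = 2
  v=2: 2*2 = 4
  v=3: 3*2 = 6
Therefore result = [0, 2, 4, 6].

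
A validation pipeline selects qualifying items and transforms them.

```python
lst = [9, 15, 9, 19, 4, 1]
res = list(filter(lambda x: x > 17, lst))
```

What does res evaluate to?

Step 1: Filter elements > 17:
  9: removed
  15: removed
  9: removed
  19: kept
  4: removed
  1: removed
Therefore res = [19].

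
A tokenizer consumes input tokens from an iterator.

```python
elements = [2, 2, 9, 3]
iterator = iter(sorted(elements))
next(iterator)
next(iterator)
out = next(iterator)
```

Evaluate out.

Step 1: sorted([2, 2, 9, 3]) = [2, 2, 3, 9].
Step 2: Create iterator and skip 2 elements.
Step 3: next() returns 3.
Therefore out = 3.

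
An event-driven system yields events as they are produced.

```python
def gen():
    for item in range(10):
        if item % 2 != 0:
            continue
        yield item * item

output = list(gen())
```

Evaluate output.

Step 1: Only yield item**2 when item is divisible by 2:
  item=0: 0 % 2 == 0, yield 0**2 = 0
  item=2: 2 % 2 == 0, yield 2**2 = 4
  item=4: 4 % 2 == 0, yield 4**2 = 16
  item=6: 6 % 2 == 0, yield 6**2 = 36
  item=8: 8 % 2 == 0, yield 8**2 = 64
Therefore output = [0, 4, 16, 36, 64].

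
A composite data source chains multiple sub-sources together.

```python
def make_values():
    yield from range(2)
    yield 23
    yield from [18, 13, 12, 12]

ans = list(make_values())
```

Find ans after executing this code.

Step 1: Trace yields in order:
  yield 0
  yield 1
  yield 23
  yield 18
  yield 13
  yield 12
  yield 12
Therefore ans = [0, 1, 23, 18, 13, 12, 12].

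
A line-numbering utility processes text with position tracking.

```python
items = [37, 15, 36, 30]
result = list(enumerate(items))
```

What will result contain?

Step 1: enumerate pairs each element with its index:
  (0, 37)
  (1, 15)
  (2, 36)
  (3, 30)
Therefore result = [(0, 37), (1, 15), (2, 36), (3, 30)].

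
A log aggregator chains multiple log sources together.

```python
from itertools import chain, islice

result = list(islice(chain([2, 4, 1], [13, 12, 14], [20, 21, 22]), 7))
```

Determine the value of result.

Step 1: chain([2, 4, 1], [13, 12, 14], [20, 21, 22]) = [2, 4, 1, 13, 12, 14, 20, 21, 22].
Step 2: islice takes first 7 elements: [2, 4, 1, 13, 12, 14, 20].
Therefore result = [2, 4, 1, 13, 12, 14, 20].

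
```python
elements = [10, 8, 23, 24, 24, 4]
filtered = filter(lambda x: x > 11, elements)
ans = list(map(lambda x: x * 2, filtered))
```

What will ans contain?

Step 1: Filter elements for elements > 11:
  10: removed
  8: removed
  23: kept
  24: kept
  24: kept
  4: removed
Step 2: Map x * 2 on filtered [23, 24, 24]:
  23 -> 46
  24 -> 48
  24 -> 48
Therefore ans = [46, 48, 48].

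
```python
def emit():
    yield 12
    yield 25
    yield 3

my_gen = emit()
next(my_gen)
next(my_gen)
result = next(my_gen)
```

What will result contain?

Step 1: emit() creates a generator.
Step 2: next(my_gen) yields 12 (consumed and discarded).
Step 3: next(my_gen) yields 25 (consumed and discarded).
Step 4: next(my_gen) yields 3, assigned to result.
Therefore result = 3.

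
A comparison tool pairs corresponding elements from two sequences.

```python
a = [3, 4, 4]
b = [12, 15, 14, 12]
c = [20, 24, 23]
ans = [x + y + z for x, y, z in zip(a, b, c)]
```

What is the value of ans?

Step 1: zip three lists (truncates to shortest, len=3):
  3 + 12 + 20 = 35
  4 + 15 + 24 = 43
  4 + 14 + 23 = 41
Therefore ans = [35, 43, 41].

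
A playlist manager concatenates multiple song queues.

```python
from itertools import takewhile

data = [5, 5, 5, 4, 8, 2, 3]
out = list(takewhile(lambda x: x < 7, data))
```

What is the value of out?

Step 1: takewhile stops at first element >= 7:
  5 < 7: take
  5 < 7: take
  5 < 7: take
  4 < 7: take
  8 >= 7: stop
Therefore out = [5, 5, 5, 4].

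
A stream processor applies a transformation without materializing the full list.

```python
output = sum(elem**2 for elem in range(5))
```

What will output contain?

Step 1: Compute elem**2 for each elem in range(5):
  elem=0: 0**2 = 0
  elem=1: 1**2 = 1
  elem=2: 2**2 = 4
  elem=3: 3**2 = 9
  elem=4: 4**2 = 16
Step 2: sum = 0 + 1 + 4 + 9 + 16 = 30.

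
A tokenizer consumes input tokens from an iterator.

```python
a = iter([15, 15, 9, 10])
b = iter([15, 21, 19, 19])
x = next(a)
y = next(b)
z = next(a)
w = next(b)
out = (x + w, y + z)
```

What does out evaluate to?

Step 1: a iterates [15, 15, 9, 10], b iterates [15, 21, 19, 19].
Step 2: x = next(a) = 15, y = next(b) = 15.
Step 3: z = next(a) = 15, w = next(b) = 21.
Step 4: out = (15 + 21, 15 + 15) = (36, 30).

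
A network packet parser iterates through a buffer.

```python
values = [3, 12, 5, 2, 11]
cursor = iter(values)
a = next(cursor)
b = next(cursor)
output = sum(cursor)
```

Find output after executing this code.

Step 1: Create iterator over [3, 12, 5, 2, 11].
Step 2: a = next() = 3, b = next() = 12.
Step 3: sum() of remaining [5, 2, 11] = 18.
Therefore output = 18.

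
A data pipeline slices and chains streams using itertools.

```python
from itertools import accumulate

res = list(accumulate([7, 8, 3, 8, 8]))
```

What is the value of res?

Step 1: accumulate computes running sums:
  + 7 = 7
  + 8 = 15
  + 3 = 18
  + 8 = 26
  + 8 = 34
Therefore res = [7, 15, 18, 26, 34].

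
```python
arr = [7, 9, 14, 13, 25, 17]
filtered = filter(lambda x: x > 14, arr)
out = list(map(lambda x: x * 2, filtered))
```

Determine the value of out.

Step 1: Filter arr for elements > 14:
  7: removed
  9: removed
  14: removed
  13: removed
  25: kept
  17: kept
Step 2: Map x * 2 on filtered [25, 17]:
  25 -> 50
  17 -> 34
Therefore out = [50, 34].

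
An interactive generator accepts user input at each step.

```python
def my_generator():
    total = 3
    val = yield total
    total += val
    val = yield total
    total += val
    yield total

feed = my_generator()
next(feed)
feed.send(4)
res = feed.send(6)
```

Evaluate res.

Step 1: next() -> yield total=3.
Step 2: send(4) -> val=4, total = 3+4 = 7, yield 7.
Step 3: send(6) -> val=6, total = 7+6 = 13, yield 13.
Therefore res = 13.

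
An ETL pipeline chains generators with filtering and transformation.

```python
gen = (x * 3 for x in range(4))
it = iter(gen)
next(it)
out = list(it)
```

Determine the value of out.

Step 1: Generator produces [0, 3, 6, 9].
Step 2: next(it) consumes first element (0).
Step 3: list(it) collects remaining: [3, 6, 9].
Therefore out = [3, 6, 9].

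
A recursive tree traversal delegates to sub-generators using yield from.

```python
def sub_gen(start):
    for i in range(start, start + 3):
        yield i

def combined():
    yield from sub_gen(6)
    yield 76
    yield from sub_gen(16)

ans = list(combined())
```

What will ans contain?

Step 1: combined() delegates to sub_gen(6):
  yield 6
  yield 7
  yield 8
Step 2: yield 76
Step 3: Delegates to sub_gen(16):
  yield 16
  yield 17
  yield 18
Therefore ans = [6, 7, 8, 76, 16, 17, 18].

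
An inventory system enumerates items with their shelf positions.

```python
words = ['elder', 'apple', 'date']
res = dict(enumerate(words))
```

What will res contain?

Step 1: enumerate pairs indices with words:
  0 -> 'elder'
  1 -> 'apple'
  2 -> 'date'
Therefore res = {0: 'elder', 1: 'apple', 2: 'date'}.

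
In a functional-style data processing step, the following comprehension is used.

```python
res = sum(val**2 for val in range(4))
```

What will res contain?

Step 1: Compute val**2 for each val in range(4):
  val=0: 0**2 = 0
  val=1: 1**2 = 1
  val=2: 2**2 = 4
  val=3: 3**2 = 9
Step 2: sum = 0 + 1 + 4 + 9 = 14.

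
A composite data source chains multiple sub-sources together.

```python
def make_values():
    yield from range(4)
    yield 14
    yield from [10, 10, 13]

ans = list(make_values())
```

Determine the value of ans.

Step 1: Trace yields in order:
  yield 0
  yield 1
  yield 2
  yield 3
  yield 14
  yield 10
  yield 10
  yield 13
Therefore ans = [0, 1, 2, 3, 14, 10, 10, 13].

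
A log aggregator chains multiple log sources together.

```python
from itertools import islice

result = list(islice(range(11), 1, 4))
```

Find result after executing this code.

Step 1: islice(range(11), 1, 4) takes elements at indices [1, 4).
Step 2: Elements: [1, 2, 3].
Therefore result = [1, 2, 3].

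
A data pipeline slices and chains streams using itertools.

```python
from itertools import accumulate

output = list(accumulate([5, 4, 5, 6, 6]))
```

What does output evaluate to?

Step 1: accumulate computes running sums:
  + 5 = 5
  + 4 = 9
  + 5 = 14
  + 6 = 20
  + 6 = 26
Therefore output = [5, 9, 14, 20, 26].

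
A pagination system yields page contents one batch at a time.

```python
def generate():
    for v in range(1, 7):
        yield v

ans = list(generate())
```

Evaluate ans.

Step 1: The generator yields each value from range(1, 7).
Step 2: list() consumes all yields: [1, 2, 3, 4, 5, 6].
Therefore ans = [1, 2, 3, 4, 5, 6].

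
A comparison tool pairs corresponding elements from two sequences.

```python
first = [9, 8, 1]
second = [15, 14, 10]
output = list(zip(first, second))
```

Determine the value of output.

Step 1: zip pairs elements at same index:
  Index 0: (9, 15)
  Index 1: (8, 14)
  Index 2: (1, 10)
Therefore output = [(9, 15), (8, 14), (1, 10)].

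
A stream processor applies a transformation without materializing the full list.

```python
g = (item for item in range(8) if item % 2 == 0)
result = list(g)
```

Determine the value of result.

Step 1: Filter range(8) keeping only even values:
  item=0: even, included
  item=1: odd, excluded
  item=2: even, included
  item=3: odd, excluded
  item=4: even, included
  item=5: odd, excluded
  item=6: even, included
  item=7: odd, excluded
Therefore result = [0, 2, 4, 6].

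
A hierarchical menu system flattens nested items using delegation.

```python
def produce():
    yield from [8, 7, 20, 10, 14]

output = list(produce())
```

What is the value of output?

Step 1: yield from delegates to the iterable, yielding each element.
Step 2: Collected values: [8, 7, 20, 10, 14].
Therefore output = [8, 7, 20, 10, 14].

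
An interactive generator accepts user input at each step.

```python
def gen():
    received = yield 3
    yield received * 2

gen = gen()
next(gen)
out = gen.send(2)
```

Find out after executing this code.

Step 1: next(gen) advances to first yield, producing 3.
Step 2: send(2) resumes, received = 2.
Step 3: yield received * 2 = 2 * 2 = 4.
Therefore out = 4.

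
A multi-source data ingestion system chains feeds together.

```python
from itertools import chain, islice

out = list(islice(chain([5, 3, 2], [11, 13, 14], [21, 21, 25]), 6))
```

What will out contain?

Step 1: chain([5, 3, 2], [11, 13, 14], [21, 21, 25]) = [5, 3, 2, 11, 13, 14, 21, 21, 25].
Step 2: islice takes first 6 elements: [5, 3, 2, 11, 13, 14].
Therefore out = [5, 3, 2, 11, 13, 14].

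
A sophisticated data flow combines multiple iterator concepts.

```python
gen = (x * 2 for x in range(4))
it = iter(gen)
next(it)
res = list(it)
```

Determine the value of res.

Step 1: Generator produces [0, 2, 4, 6].
Step 2: next(it) consumes first element (0).
Step 3: list(it) collects remaining: [2, 4, 6].
Therefore res = [2, 4, 6].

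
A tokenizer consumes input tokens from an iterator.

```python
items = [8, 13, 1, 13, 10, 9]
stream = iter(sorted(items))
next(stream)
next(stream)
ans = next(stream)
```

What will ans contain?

Step 1: sorted([8, 13, 1, 13, 10, 9]) = [1, 8, 9, 10, 13, 13].
Step 2: Create iterator and skip 2 elements.
Step 3: next() returns 9.
Therefore ans = 9.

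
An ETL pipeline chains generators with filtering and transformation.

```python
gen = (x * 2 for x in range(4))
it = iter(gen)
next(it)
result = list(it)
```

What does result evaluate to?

Step 1: Generator produces [0, 2, 4, 6].
Step 2: next(it) consumes first element (0).
Step 3: list(it) collects remaining: [2, 4, 6].
Therefore result = [2, 4, 6].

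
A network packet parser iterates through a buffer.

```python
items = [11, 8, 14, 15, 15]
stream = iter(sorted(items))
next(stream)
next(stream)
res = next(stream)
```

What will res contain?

Step 1: sorted([11, 8, 14, 15, 15]) = [8, 11, 14, 15, 15].
Step 2: Create iterator and skip 2 elements.
Step 3: next() returns 14.
Therefore res = 14.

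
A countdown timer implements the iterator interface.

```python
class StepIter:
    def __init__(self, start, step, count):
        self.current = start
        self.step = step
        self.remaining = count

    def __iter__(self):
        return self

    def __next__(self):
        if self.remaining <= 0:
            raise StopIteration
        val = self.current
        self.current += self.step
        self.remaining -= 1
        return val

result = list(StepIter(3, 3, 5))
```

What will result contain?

Step 1: StepIter starts at 3, increments by 3, for 5 steps:
  Yield 3, then current += 3
  Yield 6, then current += 3
  Yield 9, then current += 3
  Yield 12, then current += 3
  Yield 15, then current += 3
Therefore result = [3, 6, 9, 12, 15].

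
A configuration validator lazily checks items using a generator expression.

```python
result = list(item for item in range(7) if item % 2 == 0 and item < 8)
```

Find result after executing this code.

Step 1: Filter range(7) where item % 2 == 0 and item < 8:
  item=0: both conditions met, included
  item=1: excluded (1 % 2 != 0)
  item=2: both conditions met, included
  item=3: excluded (3 % 2 != 0)
  item=4: both conditions met, included
  item=5: excluded (5 % 2 != 0)
  item=6: both conditions met, included
Therefore result = [0, 2, 4, 6].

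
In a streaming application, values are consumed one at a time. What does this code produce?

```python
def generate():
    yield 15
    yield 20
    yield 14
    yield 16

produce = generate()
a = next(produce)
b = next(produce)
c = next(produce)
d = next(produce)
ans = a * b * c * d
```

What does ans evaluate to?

Step 1: Create generator and consume all values:
  a = next(produce) = 15
  b = next(produce) = 20
  c = next(produce) = 14
  d = next(produce) = 16
Step 2: ans = 15 * 20 * 14 * 16 = 67200.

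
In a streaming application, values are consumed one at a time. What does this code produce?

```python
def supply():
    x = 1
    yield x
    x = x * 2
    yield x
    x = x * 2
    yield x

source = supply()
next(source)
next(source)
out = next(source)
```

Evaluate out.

Step 1: Trace through generator execution:
  Yield 1: x starts at 1, yield 1
  Yield 2: x = 1 * 2 = 2, yield 2
  Yield 3: x = 2 * 2 = 4, yield 4
Step 2: First next() gets 1, second next() gets the second value, third next() yields 4.
Therefore out = 4.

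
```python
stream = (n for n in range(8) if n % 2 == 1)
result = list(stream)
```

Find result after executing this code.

Step 1: Filter range(8) keeping only odd values:
  n=0: even, excluded
  n=1: odd, included
  n=2: even, excluded
  n=3: odd, included
  n=4: even, excluded
  n=5: odd, included
  n=6: even, excluded
  n=7: odd, included
Therefore result = [1, 3, 5, 7].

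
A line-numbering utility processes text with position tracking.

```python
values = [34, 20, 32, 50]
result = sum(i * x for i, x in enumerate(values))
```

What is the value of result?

Step 1: Compute i * x for each (i, x) in enumerate([34, 20, 32, 50]):
  i=0, x=34: 0*34 = 0
  i=1, x=20: 1*20 = 20
  i=2, x=32: 2*32 = 64
  i=3, x=50: 3*50 = 150
Step 2: sum = 0 + 20 + 64 + 150 = 234.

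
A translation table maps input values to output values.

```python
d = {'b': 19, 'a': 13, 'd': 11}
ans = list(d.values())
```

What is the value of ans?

Step 1: d.values() returns the dictionary values in insertion order.
Therefore ans = [19, 13, 11].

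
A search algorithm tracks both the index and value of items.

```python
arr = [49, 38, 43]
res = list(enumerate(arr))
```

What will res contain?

Step 1: enumerate pairs each element with its index:
  (0, 49)
  (1, 38)
  (2, 43)
Therefore res = [(0, 49), (1, 38), (2, 43)].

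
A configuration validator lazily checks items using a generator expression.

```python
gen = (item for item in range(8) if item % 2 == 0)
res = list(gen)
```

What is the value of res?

Step 1: Filter range(8) keeping only even values:
  item=0: even, included
  item=1: odd, excluded
  item=2: even, included
  item=3: odd, excluded
  item=4: even, included
  item=5: odd, excluded
  item=6: even, included
  item=7: odd, excluded
Therefore res = [0, 2, 4, 6].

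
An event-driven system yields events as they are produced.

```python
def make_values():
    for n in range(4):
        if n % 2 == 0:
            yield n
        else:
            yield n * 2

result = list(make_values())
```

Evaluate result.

Step 1: For each n in range(4), yield n if even, else n*2:
  n=0 (even): yield 0
  n=1 (odd): yield 1*2 = 2
  n=2 (even): yield 2
  n=3 (odd): yield 3*2 = 6
Therefore result = [0, 2, 2, 6].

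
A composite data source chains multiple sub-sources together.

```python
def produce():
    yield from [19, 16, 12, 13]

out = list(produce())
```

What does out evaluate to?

Step 1: yield from delegates to the iterable, yielding each element.
Step 2: Collected values: [19, 16, 12, 13].
Therefore out = [19, 16, 12, 13].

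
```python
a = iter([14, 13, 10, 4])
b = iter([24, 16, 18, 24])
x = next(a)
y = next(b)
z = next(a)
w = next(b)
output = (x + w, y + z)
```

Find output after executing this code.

Step 1: a iterates [14, 13, 10, 4], b iterates [24, 16, 18, 24].
Step 2: x = next(a) = 14, y = next(b) = 24.
Step 3: z = next(a) = 13, w = next(b) = 16.
Step 4: output = (14 + 16, 24 + 13) = (30, 37).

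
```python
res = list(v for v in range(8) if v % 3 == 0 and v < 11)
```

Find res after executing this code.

Step 1: Filter range(8) where v % 3 == 0 and v < 11:
  v=0: both conditions met, included
  v=1: excluded (1 % 3 != 0)
  v=2: excluded (2 % 3 != 0)
  v=3: both conditions met, included
  v=4: excluded (4 % 3 != 0)
  v=5: excluded (5 % 3 != 0)
  v=6: both conditions met, included
  v=7: excluded (7 % 3 != 0)
Therefore res = [0, 3, 6].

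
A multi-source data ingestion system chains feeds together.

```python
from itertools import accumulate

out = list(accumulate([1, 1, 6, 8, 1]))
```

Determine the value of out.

Step 1: accumulate computes running sums:
  + 1 = 1
  + 1 = 2
  + 6 = 8
  + 8 = 16
  + 1 = 17
Therefore out = [1, 2, 8, 16, 17].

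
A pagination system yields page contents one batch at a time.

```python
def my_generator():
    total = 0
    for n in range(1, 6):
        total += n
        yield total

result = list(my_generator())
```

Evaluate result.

Step 1: Generator accumulates running sum:
  n=1: total = 1, yield 1
  n=2: total = 3, yield 3
  n=3: total = 6, yield 6
  n=4: total = 10, yield 10
  n=5: total = 15, yield 15
Therefore result = [1, 3, 6, 10, 15].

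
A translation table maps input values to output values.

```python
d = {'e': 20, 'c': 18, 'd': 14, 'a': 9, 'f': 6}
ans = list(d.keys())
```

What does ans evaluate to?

Step 1: d.keys() returns the dictionary keys in insertion order.
Therefore ans = ['e', 'c', 'd', 'a', 'f'].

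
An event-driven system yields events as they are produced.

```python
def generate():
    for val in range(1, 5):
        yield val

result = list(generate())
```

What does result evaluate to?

Step 1: The generator yields each value from range(1, 5).
Step 2: list() consumes all yields: [1, 2, 3, 4].
Therefore result = [1, 2, 3, 4].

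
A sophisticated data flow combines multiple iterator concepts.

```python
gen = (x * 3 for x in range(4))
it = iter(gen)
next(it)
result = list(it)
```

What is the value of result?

Step 1: Generator produces [0, 3, 6, 9].
Step 2: next(it) consumes first element (0).
Step 3: list(it) collects remaining: [3, 6, 9].
Therefore result = [3, 6, 9].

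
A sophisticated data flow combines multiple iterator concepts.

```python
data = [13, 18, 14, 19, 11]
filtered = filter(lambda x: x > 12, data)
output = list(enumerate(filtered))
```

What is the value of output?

Step 1: Filter [13, 18, 14, 19, 11] for > 12: [13, 18, 14, 19].
Step 2: enumerate re-indexes from 0: [(0, 13), (1, 18), (2, 14), (3, 19)].
Therefore output = [(0, 13), (1, 18), (2, 14), (3, 19)].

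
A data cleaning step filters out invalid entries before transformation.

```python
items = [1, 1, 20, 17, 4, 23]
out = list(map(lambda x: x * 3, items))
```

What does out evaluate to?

Step 1: Apply lambda x: x * 3 to each element:
  1 -> 3
  1 -> 3
  20 -> 60
  17 -> 51
  4 -> 12
  23 -> 69
Therefore out = [3, 3, 60, 51, 12, 69].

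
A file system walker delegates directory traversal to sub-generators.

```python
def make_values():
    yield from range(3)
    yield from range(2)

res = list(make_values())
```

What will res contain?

Step 1: Trace yields in order:
  yield 0
  yield 1
  yield 2
  yield 0
  yield 1
Therefore res = [0, 1, 2, 0, 1].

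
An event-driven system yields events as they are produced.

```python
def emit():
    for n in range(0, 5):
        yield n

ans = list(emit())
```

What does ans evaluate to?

Step 1: The generator yields each value from range(0, 5).
Step 2: list() consumes all yields: [0, 1, 2, 3, 4].
Therefore ans = [0, 1, 2, 3, 4].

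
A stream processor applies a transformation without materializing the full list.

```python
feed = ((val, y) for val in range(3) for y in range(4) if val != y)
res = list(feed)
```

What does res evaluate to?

Step 1: Nested generator over range(3) x range(4) where val != y:
  (0, 0): excluded (val == y)
  (0, 1): included
  (0, 2): included
  (0, 3): included
  (1, 0): included
  (1, 1): excluded (val == y)
  (1, 2): included
  (1, 3): included
  (2, 0): included
  (2, 1): included
  (2, 2): excluded (val == y)
  (2, 3): included
Therefore res = [(0, 1), (0, 2), (0, 3), (1, 0), (1, 2), (1, 3), (2, 0), (2, 1), (2, 3)].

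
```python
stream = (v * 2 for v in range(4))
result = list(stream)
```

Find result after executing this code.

Step 1: For each v in range(4), compute v*2:
  v=0: 0*2 = 0
  v=1: 1*2 = 2
  v=2: 2*2 = 4
  v=3: 3*2 = 6
Therefore result = [0, 2, 4, 6].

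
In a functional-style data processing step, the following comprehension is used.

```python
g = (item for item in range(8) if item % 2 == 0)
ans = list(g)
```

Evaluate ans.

Step 1: Filter range(8) keeping only even values:
  item=0: even, included
  item=1: odd, excluded
  item=2: even, included
  item=3: odd, excluded
  item=4: even, included
  item=5: odd, excluded
  item=6: even, included
  item=7: odd, excluded
Therefore ans = [0, 2, 4, 6].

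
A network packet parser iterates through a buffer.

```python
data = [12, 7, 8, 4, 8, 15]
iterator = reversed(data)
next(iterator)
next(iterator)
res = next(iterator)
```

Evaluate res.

Step 1: reversed([12, 7, 8, 4, 8, 15]) gives iterator: [15, 8, 4, 8, 7, 12].
Step 2: First next() = 15, second next() = 8.
Step 3: Third next() = 4.
Therefore res = 4.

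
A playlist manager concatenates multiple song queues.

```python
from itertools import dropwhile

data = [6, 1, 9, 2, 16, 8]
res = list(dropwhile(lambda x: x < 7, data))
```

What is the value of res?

Step 1: dropwhile drops elements while < 7:
  6 < 7: dropped
  1 < 7: dropped
  9: kept (dropping stopped)
Step 2: Remaining elements kept regardless of condition.
Therefore res = [9, 2, 16, 8].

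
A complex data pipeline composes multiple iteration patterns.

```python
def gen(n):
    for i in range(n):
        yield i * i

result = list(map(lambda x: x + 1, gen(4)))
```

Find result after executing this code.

Step 1: gen(4) yields squares: [0, 1, 4, 9].
Step 2: map adds 1 to each: [1, 2, 5, 10].
Therefore result = [1, 2, 5, 10].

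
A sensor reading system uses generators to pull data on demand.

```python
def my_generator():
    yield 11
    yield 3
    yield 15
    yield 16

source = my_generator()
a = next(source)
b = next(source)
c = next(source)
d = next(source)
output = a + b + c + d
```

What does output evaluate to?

Step 1: Create generator and consume all values:
  a = next(source) = 11
  b = next(source) = 3
  c = next(source) = 15
  d = next(source) = 16
Step 2: output = 11 + 3 + 15 + 16 = 45.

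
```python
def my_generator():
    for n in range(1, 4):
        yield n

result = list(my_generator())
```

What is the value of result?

Step 1: The generator yields each value from range(1, 4).
Step 2: list() consumes all yields: [1, 2, 3].
Therefore result = [1, 2, 3].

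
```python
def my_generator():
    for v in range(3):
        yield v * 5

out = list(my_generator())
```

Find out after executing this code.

Step 1: For each v in range(3), yield v * 5:
  v=0: yield 0 * 5 = 0
  v=1: yield 1 * 5 = 5
  v=2: yield 2 * 5 = 10
Therefore out = [0, 5, 10].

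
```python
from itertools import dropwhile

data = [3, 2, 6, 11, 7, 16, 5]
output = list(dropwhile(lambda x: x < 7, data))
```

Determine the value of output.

Step 1: dropwhile drops elements while < 7:
  3 < 7: dropped
  2 < 7: dropped
  6 < 7: dropped
  11: kept (dropping stopped)
Step 2: Remaining elements kept regardless of condition.
Therefore output = [11, 7, 16, 5].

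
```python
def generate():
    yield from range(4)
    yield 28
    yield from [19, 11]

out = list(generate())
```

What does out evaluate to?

Step 1: Trace yields in order:
  yield 0
  yield 1
  yield 2
  yield 3
  yield 28
  yield 19
  yield 11
Therefore out = [0, 1, 2, 3, 28, 19, 11].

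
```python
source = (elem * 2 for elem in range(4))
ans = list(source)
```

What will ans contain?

Step 1: For each elem in range(4), compute elem*2:
  elem=0: 0*2 = 0
  elem=1: 1*2 = 2
  elem=2: 2*2 = 4
  elem=3: 3*2 = 6
Therefore ans = [0, 2, 4, 6].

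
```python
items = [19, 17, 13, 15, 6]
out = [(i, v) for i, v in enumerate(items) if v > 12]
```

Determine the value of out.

Step 1: Filter enumerate([19, 17, 13, 15, 6]) keeping v > 12:
  (0, 19): 19 > 12, included
  (1, 17): 17 > 12, included
  (2, 13): 13 > 12, included
  (3, 15): 15 > 12, included
  (4, 6): 6 <= 12, excluded
Therefore out = [(0, 19), (1, 17), (2, 13), (3, 15)].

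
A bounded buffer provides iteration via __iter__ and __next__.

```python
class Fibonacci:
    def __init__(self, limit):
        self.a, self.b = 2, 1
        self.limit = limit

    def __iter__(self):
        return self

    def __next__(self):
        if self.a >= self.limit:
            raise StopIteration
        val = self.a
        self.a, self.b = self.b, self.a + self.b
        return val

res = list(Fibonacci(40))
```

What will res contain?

Step 1: Fibonacci-like sequence (a=2, b=1) until >= 40:
  Yield 2, then a,b = 1,3
  Yield 1, then a,b = 3,4
  Yield 3, then a,b = 4,7
  Yield 4, then a,b = 7,11
  Yield 7, then a,b = 11,18
  Yield 11, then a,b = 18,29
  Yield 18, then a,b = 29,47
  Yield 29, then a,b = 47,76
Step 2: 47 >= 40, stop.
Therefore res = [2, 1, 3, 4, 7, 11, 18, 29].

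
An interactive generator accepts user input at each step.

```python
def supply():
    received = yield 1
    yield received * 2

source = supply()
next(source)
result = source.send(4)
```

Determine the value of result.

Step 1: next(source) advances to first yield, producing 1.
Step 2: send(4) resumes, received = 4.
Step 3: yield received * 2 = 4 * 2 = 8.
Therefore result = 8.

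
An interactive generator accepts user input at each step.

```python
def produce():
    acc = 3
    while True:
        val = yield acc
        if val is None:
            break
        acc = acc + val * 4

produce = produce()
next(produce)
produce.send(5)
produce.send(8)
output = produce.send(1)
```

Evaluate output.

Step 1: next() -> yield acc=3.
Step 2: send(5) -> val=5, acc = 3 + 5*4 = 23, yield 23.
Step 3: send(8) -> val=8, acc = 23 + 8*4 = 55, yield 55.
Step 4: send(1) -> val=1, acc = 55 + 1*4 = 59, yield 59.
Therefore output = 59.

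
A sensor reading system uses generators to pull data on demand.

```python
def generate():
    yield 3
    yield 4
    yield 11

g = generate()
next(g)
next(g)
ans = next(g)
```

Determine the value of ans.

Step 1: generate() creates a generator.
Step 2: next(g) yields 3 (consumed and discarded).
Step 3: next(g) yields 4 (consumed and discarded).
Step 4: next(g) yields 11, assigned to ans.
Therefore ans = 11.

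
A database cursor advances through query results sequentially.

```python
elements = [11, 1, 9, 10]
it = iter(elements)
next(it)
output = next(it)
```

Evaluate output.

Step 1: Create iterator over [11, 1, 9, 10].
Step 2: next() consumes 11.
Step 3: next() returns 1.
Therefore output = 1.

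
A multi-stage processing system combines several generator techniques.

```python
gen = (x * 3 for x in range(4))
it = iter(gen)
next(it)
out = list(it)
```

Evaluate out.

Step 1: Generator produces [0, 3, 6, 9].
Step 2: next(it) consumes first element (0).
Step 3: list(it) collects remaining: [3, 6, 9].
Therefore out = [3, 6, 9].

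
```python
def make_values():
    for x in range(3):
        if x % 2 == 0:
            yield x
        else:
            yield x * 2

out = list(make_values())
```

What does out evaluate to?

Step 1: For each x in range(3), yield x if even, else x*2:
  x=0 (even): yield 0
  x=1 (odd): yield 1*2 = 2
  x=2 (even): yield 2
Therefore out = [0, 2, 2].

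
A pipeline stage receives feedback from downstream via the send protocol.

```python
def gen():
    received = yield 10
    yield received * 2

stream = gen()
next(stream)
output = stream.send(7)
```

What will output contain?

Step 1: next(stream) advances to first yield, producing 10.
Step 2: send(7) resumes, received = 7.
Step 3: yield received * 2 = 7 * 2 = 14.
Therefore output = 14.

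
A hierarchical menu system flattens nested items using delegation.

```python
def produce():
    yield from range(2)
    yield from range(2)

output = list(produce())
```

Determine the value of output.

Step 1: Trace yields in order:
  yield 0
  yield 1
  yield 0
  yield 1
Therefore output = [0, 1, 0, 1].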